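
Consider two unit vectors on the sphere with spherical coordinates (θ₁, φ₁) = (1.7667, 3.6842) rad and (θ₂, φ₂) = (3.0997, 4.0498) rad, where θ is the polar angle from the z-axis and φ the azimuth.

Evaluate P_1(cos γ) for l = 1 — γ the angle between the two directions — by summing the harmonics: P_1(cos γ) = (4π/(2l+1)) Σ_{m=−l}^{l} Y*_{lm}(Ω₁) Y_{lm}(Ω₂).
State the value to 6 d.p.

Term-by-term m-sum for l=1 (normalisation 4π/3 = 4.188790):
  m=-1: (-0.29021 - 0.17499j) × (-0.00890 + 0.01141j) = 0.00458 - 0.00175j  (running Σ = 0.00458 - 0.00175j)
  m=0: (-0.09511 + 0.00000j) × (-0.48817 + 0.00000j) = 0.04643 + 0.00000j  (running Σ = 0.05101 - 0.00175j)
  m=1: (0.29021 - 0.17499j) × (0.00890 + 0.01141j) = 0.00458 + 0.00175j  (running Σ = 0.05559 + 0.00000j)
Total Σ_m = 0.05559 + 0.00000j. Multiply by 4.188790: 0.23285 + 0.00000j. P_1(cos γ) = 0.232847

0.232847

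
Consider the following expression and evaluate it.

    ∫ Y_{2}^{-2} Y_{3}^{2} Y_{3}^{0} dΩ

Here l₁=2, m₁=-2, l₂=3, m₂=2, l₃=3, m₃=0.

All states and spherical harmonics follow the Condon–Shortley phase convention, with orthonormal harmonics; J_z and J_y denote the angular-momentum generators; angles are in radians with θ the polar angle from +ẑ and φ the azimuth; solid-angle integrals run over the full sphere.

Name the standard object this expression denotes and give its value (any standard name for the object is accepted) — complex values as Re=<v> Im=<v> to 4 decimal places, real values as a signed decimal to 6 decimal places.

This is a Gaunt coefficient — the integral of a triple product of spherical harmonics over the sphere.
Checks pass: Σm=0; 8 even; l₃=3∈[1,5].
(2·2+1)(2·3+1)(2·3+1) = 245
Δ: 2! 2! 4! / 9! → 1/3780
sum: t=0:+1/24 t=1:−1/4 t=2:+1/24 = -1/6
3j²(2 3 3; 0 0 0) = Δ·Π!·Σ² = 4/105  (sign +1)
sum: t=2:+1/24 = 1/24
3j²(2 3 3; -2 2 0) = Δ·Π!·Σ² = 1/21  (sign -1)
combine: 4πI² = 245·4/105·1/21 = 4/9
take √, sign -1: I = -0.18806319

Gaunt coefficient, -0.188063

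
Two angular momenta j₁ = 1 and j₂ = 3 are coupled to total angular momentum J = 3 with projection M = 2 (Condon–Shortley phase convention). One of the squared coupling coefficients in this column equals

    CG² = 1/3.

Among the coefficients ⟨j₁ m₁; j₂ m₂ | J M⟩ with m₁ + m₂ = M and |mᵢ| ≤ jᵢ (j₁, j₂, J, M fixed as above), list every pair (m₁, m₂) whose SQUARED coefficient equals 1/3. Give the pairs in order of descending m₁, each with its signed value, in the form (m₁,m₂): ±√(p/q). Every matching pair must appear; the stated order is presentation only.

(0,2): −√(1/3)

Admissible pairs with m₁+m₂ = M = 2: (-1,3), (0,2), (1,1)
  (m₁,m₂)=(1,1): CG² = 5/12, CG = +√(5/12)
  (m₁,m₂)=(0,2): CG² = 1/3, CG = −√(1/3)   ← matches the target
  (m₁,m₂)=(-1,3): CG² = 1/4, CG = −√(1/4)
Pairs with CG² = 1/3: (0,2): −√(1/3)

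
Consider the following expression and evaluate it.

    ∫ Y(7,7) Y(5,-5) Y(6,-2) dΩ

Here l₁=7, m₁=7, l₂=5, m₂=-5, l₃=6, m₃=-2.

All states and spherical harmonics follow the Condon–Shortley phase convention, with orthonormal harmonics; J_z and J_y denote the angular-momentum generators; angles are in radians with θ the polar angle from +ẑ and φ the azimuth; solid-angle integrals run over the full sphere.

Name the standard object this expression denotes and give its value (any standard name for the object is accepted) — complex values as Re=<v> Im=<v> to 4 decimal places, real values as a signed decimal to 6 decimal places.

This is a Gaunt coefficient — the integral of a triple product of spherical harmonics over the sphere.
Checks pass: Σm=0; 18 even; l₃=6∈[2,12].
(2·7+1)(2·5+1)(2·6+1) = 2145
Δ: 6! 8! 4! / 19! → 1/174594420
sum: t=1:−1/4147200 t=2:+1/207360 t=3:−1/82944 t=4:+1/207360 t=5:−1/4147200 = -1/345600
3j²(7 5 6; 0 0 0) = Δ·Π!·Σ² = 420/46189  (sign -1)
sum: t=0:+1/696729600 = 1/696729600
3j²(7 5 6; 7 -5 -2) = Δ·Π!·Σ² = 7/1938  (sign +1)
combine: 4πI² = 2145·420/46189·7/1938 = 7350/104329
take √, sign -1: I = -0.07487489

Gaunt coefficient, -0.074875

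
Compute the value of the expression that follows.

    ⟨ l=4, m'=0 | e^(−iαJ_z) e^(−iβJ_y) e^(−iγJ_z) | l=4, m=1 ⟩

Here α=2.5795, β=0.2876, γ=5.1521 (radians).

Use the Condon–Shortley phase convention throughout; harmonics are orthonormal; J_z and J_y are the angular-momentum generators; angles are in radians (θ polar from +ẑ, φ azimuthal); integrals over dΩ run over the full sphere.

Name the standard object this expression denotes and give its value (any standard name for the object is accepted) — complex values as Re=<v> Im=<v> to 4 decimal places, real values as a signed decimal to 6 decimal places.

This is a Wigner D-matrix element — the rotation-matrix element ⟨l m'| R(α,β,γ) |l m⟩ in the angular-momentum basis.
Split into d^4_{0,1}(β=0.2876) × two z-phases.
Half-angle: c=0.989679, s=0.143305. N=√(24·24·120·6)=643.987578
k: max(0,(1)−(0))=1 … min(4+(1),4−(0))=4
  k=1: (−1)^0·643.9876/(144)·0.9897^7·0.1433^1 = +0.595985
  k=2: (−1)^1·643.9876/(24)·0.9897^5·0.1433^3 = -0.074976
  k=3: (−1)^2·643.9876/(24)·0.9897^3·0.1433^5 = +0.001572
  k=4: (−1)^3·643.9876/(144)·0.9897^1·0.1433^7 = -0.000005
d^4_{0,1}(0.2876) = +0.595985 -0.074976 +0.001572 -0.000005 = +0.522576
Phases: e^{-i·(0)·2.5795}=+1.000000+0.000000i, e^{-i·(1)·5.1521}=+0.425678+0.904875i ⇒ D=+0.222449+0.472866i

Wigner D-matrix element, Re=0.2224 Im=0.4729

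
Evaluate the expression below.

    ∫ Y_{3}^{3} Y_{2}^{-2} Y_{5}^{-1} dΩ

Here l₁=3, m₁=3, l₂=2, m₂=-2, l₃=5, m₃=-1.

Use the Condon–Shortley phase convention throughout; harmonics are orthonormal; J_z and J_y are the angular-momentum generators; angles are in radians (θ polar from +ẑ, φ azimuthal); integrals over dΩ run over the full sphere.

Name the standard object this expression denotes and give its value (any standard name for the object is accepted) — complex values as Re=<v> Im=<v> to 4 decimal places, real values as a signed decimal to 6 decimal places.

This is a Gaunt coefficient — the integral of a triple product of spherical harmonics over the sphere.
Rules hold: Σm=0, L=10 even, 1≤5≤5.
N = 7·5·11 = 385
Δ = 0!·6!·4!/11! = 1/2310
Racah Σ t=0..0: t=0:+1/144 = 1/144
⇒ 3j(3 2 5; 0 0 0)² = 10/231, sgn -1
Racah Σ t=0..0: t=0:+1/17280 = 1/17280
⇒ 3j(3 2 5; 3 -2 -1)² = 1/2310, sgn +1
4πI² = N·(3j₀)²·(3jₘ)² = 5/693
I = -1·√(0.00721501/4π) = -0.02396147

Gaunt coefficient, -0.023961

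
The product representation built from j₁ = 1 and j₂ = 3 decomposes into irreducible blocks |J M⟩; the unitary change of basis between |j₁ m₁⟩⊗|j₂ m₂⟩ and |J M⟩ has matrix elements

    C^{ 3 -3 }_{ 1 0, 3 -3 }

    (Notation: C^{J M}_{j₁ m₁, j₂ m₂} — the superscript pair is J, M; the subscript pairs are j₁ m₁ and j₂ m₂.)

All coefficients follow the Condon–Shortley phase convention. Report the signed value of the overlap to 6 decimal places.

+0.866025

√[7·1!1!5!/8! · 1!1!0!6!0!6!] = √(10800)
  +(−1)^0/∏(0,1,1,0,0,5)! = 1/120  (running 1/120)
⟨..|..⟩ = √(10800)·(1/120) = +0.866025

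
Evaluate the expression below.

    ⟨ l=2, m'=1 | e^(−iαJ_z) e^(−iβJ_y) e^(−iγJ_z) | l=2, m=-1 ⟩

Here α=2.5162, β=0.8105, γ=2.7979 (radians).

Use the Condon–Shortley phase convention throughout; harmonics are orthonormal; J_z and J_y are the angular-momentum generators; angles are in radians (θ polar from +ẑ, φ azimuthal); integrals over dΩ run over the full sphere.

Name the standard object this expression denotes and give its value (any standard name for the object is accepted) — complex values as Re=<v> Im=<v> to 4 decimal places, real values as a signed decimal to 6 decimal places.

Wigner D-matrix element, Re=0.3551 Im=0.1028

This is a Wigner D-matrix element — the rotation-matrix element ⟨l m'| R(α,β,γ) |l m⟩ in the angular-momentum basis.
First d^2_{1,-1}(β=0.8105), then the phase factors e^{-i(1)α} and e^{-i(-1)γ}:
c=cos(0.810500/2)=0.919004, s=sin(0.810500/2)=0.394249; N=√[6·1·1·6]=6.000000
Admissible k: 0..1 (factorial args all ≥0)
  k=0: (−1)^2·6.0000/(2)·0.9190^2·0.3942^2 = +0.393818
  k=1: (−1)^3·6.0000/(6)·0.9190^0·0.3942^4 = -0.024159
d^2_{1,-1}(0.8105) = +0.393818 -0.024159 = +0.369659
Attach z-rotation phases: D = e^{-i(1)(2.5162)}·(+0.369659)·e^{-i(-1)(2.7979)} = +0.355089+0.102761i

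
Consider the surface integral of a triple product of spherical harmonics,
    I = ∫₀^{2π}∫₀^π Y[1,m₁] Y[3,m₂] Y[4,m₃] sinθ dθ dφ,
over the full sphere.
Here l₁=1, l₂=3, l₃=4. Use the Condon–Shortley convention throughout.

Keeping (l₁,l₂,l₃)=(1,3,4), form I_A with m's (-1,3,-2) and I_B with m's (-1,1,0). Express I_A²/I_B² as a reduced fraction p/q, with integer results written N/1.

Same 1,3,4: normalisation and zero-m 3j drop out of the ratio.
A: Δ: 0! 2! 6! / 9! → 1/252; sum: t=0:+1/1440 = 1/1440; 3j²(1 3 4; -1 3 -2) = Δ·Π!·Σ² = 1/252  (sign +1)
B: Δ: 0! 2! 6! / 9! → 1/252; sum: t=0:+1/96 = 1/96; 3j²(1 3 4; -1 1 0) = Δ·Π!·Σ² = 1/42  (sign +1)
I_A²/I_B² = (1/252)/(1/42) = 1/6

1/6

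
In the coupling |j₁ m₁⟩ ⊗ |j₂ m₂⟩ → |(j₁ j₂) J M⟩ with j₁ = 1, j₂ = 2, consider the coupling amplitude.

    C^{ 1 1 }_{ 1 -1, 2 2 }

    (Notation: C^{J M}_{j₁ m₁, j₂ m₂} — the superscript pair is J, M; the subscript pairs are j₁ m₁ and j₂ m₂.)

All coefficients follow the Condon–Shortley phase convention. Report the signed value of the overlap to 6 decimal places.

j₁+j₂−J=2  J+j₁−j₂=0  J−j₁+j₂=2  j₁+j₂+J+1=5
(j₁±m₁, j₂±m₂, J±M) = (0,2,4,0,2,0)
P² = 48/5
sum k=2..2:
  [2] +1/4 = 1/4
S = 1/4
C² = P²·S² = 3/5 ; C = +0.774597

+0.774597  (= +√(3/5))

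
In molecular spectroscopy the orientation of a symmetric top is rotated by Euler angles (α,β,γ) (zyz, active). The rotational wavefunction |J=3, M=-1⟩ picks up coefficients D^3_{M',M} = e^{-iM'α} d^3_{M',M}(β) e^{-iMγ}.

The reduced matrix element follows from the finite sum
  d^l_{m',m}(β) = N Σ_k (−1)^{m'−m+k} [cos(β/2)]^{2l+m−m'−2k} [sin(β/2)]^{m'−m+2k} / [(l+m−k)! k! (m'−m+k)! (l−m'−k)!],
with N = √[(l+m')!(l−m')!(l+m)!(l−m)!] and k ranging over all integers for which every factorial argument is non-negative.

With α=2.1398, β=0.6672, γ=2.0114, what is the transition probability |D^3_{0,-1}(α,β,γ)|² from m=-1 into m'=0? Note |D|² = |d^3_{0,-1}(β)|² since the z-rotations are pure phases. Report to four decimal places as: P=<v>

P=0.3123

Split into d^3_{0,-1}(β=0.6672) × two z-phases.
With c≡cos(β/2)=0.944870 and s≡sin(β/2)=0.327447, N=[6·6·2·24]^{1/2}=41.569219
Admissible k: 0..2 (factorial args all ≥0)
  k=0: (−1)^1·41.5692/(12)·0.9449^5·0.3274^1 = -0.854261
  k=1: (−1)^2·41.5692/(4)·0.9449^3·0.3274^3 = +0.307786
  k=2: (−1)^3·41.5692/(12)·0.9449^1·0.3274^5 = -0.012322
d^3_{0,-1}(0.6672) = -0.854261 +0.307786 -0.012322 = -0.558797
|D^3_{0,-1}|² = |d^3_{0,-1}(β)|² = (-0.558797)² = 0.312254 (the z-rotation phases have unit modulus)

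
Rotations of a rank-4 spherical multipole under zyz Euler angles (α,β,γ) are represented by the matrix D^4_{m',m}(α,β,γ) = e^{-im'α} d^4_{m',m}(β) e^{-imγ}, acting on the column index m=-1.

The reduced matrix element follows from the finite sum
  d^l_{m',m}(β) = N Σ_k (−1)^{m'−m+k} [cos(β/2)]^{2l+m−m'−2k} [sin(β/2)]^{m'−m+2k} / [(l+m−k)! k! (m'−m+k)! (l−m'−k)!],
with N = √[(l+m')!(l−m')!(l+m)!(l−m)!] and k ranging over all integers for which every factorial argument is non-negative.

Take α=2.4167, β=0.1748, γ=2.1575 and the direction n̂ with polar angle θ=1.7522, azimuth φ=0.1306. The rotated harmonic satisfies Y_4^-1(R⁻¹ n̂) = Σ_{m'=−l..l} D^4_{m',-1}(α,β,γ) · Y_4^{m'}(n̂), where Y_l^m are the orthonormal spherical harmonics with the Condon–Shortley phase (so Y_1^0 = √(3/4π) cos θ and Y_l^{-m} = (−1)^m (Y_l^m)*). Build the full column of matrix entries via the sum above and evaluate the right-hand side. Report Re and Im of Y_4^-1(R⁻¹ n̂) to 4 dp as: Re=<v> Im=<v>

Re=-0.0939 Im=-0.3023

Need the full column D^4_{m',-1} for m'=−4..4 at α=2.4167, β=0.1748, γ=2.1575.
cos(β/2)=0.996183, sin(β/2)=0.087289
d^4_{-4,-1}: single k=3 term ⇒ +0.004883;  D = +0.003599-0.003300i
d^4_{-3,-1}: k∈[2..3] ⇒ +0.059105 -0.000756 = +0.058348;  D = -0.058340+0.001002i
d^4_{-2,-1}: k∈[1..3] ⇒ +0.360553 -0.013841 +0.000071 = +0.346782;  D = +0.263502+0.225443i
d^4_{-1,-1}: k∈[0..3] ⇒ +0.969869 -0.111697 +0.001715 -0.000004 = +0.859883;  D = -0.118448-0.851685i
d^4_{0,-1}: k∈[0..3] ⇒ -0.380056 +0.017508 -0.000134 +0.000000 = -0.362682;  D = +0.200788-0.302031i
d^4_{1,-1}: k∈[0..3] ⇒ +0.074465 -0.001715 +0.000007 -0.000000 = +0.072756;  D = +0.070326-0.018648i
d^4_{2,-1}: k∈[0..2] ⇒ -0.009228 +0.000106 -0.000000 = -0.009121;  D = +0.008150+0.004096i
d^4_{3,-1}: k∈[0..1] ⇒ +0.000756 -0.000003 = +0.000753;  D = +0.000279+0.000699i
d^4_{4,-1}: single k=0 term ⇒ -0.000037;  D = -0.000013+0.000035i
Y_4^{m'}(θ=1.7522,φ=0.1306) and Σ D·Y over m':
  (+0.0036-0.0033i)·(+0.3590-0.2067i)  (-0.0583+0.0010i)·(-0.1986+0.0821i)  (+0.2635+0.2254i)·(-0.2414+0.0645i)  (-0.1184-0.8517i)·(+0.2307-0.0303i)  (+0.2008-0.3020i)·(+0.2180+0.0000i)  (+0.0703-0.0186i)·(-0.2307-0.0303i)  (+0.0082+0.0041i)·(-0.2414-0.0645i)  (+0.0003+0.0007i)·(+0.1986+0.0821i)  (-0.0000+0.0000i)·(+0.3590+0.2067i)
Y_4^-1(R⁻¹ n̂) = -0.093934-0.302274i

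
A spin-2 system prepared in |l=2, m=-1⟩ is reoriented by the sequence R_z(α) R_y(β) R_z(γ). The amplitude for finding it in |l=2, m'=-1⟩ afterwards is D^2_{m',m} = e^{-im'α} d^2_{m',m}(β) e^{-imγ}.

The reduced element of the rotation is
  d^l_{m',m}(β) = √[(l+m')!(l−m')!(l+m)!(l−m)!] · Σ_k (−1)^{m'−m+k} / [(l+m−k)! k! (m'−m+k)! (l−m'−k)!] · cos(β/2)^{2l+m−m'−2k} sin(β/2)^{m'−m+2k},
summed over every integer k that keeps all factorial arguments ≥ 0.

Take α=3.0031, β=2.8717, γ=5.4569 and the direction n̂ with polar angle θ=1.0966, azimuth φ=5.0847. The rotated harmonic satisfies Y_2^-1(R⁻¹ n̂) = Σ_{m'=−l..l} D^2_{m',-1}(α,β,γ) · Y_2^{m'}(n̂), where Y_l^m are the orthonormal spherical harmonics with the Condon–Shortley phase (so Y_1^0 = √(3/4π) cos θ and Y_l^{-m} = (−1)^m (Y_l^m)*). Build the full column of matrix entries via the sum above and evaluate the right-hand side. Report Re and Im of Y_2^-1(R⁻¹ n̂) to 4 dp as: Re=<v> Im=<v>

Re=0.1586 Im=0.3199

Need the full column D^2_{m',-1} for m'=−2..2 at α=3.0031, β=2.8717, γ=5.4569.
cos(β/2)=0.134537, sin(β/2)=0.990909
d^2_{-2,-1}: single k=1 term ⇒ +0.004826;  D = +0.002175-0.004308i
d^2_{-1,-1}: k∈[0..1] ⇒ +0.000328 -0.053318 = -0.052990;  D = +0.030183-0.043554i
d^2_{0,-1}: k∈[0..1] ⇒ -0.005911 +0.320641 = +0.314730;  D = +0.213265-0.231458i
d^2_{1,-1}: k∈[0..1] ⇒ +0.053318 -0.964127 = -0.910809;  D = +0.703736-0.578212i
d^2_{2,-1}: single k=0 term ⇒ -0.261802;  D = -0.223288+0.136684i
Y_2^{m'}(θ=1.0966,φ=5.0847) and Σ D·Y over m':
  (+0.0022-0.0043i)·(-0.2248+0.2072i)  (+0.0302-0.0436i)·(+0.1142+0.2923i)  (+0.2133-0.2315i)·(-0.1181+0.0000i)  (+0.7037-0.5782i)·(-0.1142+0.2923i)  (-0.2233+0.1367i)·(-0.2248-0.2072i)
Y_2^-1(R⁻¹ n̂) = +0.158605+0.319883i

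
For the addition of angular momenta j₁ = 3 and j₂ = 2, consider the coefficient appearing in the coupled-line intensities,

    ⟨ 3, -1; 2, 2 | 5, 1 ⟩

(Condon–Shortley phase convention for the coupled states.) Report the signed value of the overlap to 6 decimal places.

√[11·0!6!4!/11! · 2!4!4!0!6!4!] = √(663552/7)
  +(−1)^0/∏(0,0,4,4,2,0)! = 1/1152  (running 1/1152)
⟨..|..⟩ = √(663552/7)·(1/1152) = +0.267261

+0.267261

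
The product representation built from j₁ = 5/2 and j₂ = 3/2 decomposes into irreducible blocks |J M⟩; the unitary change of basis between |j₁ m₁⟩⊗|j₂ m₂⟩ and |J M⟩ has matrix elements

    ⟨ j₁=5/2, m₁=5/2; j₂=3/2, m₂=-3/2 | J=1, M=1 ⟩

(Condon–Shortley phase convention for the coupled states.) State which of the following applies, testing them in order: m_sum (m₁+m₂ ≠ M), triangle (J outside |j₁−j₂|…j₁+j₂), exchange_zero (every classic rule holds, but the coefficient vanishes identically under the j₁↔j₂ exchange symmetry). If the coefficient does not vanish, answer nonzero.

m-sum: m₁+m₂ = 5/2+(-3/2) = 1, M = 1  ✓
triangle: |j₁−j₂| = 1 ≤ J = 1 ≤ j₁+j₂ = 4  ✓
exchange: j₁≠j₂ or m₁≠m₂ — the exchange symmetry imposes no constraint here
value check: CG = +√(1/2) = +0.707107 ≠ 0

nonzero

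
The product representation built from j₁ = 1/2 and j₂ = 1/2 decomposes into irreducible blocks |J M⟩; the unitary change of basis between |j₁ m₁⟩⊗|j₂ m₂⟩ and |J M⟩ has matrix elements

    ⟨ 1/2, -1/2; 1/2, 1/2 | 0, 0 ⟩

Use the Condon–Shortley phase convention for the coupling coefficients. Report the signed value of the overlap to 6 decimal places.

triangle: 1!×0!×0!/2! = 1/2
(j±m)!: 0!×1!×1!×0!×0!×0! = 1
prefactor² = (2J+1)×Δ×N² = 1/2
  k=1: −1/(1!×0!×0!×0!×0!×0!) = -1
Σ = -1  ⇒  CG² = 1/2×(-1)² = 1/2
CG = −√(1/2) = -0.707107

−√(1/2) = -0.707107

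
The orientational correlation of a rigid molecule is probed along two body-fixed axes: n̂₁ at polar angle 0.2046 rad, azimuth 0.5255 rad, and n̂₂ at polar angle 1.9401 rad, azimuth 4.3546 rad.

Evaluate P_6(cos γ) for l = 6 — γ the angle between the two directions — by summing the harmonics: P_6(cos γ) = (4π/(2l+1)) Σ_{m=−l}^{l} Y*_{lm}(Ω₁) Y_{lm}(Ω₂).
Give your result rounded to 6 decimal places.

Addition theorem: P_6(cos γ) = (4π/13) Σ_m Y*_{lm}(Ω₁) Y_{lm}(Ω₂), m = −6…6:
  m=-6: Y*=-0.00003 - 0.00000j  Y=0.17307 - 0.26652j  product -0.00001 + 0.00001j
  m=-5: Y*=-0.00049 + 0.00028j  Y=0.41600 + 0.09222j  product -0.00023 + 0.00007j
  m=-4: Y*=-0.00294 + 0.00500j  Y=0.01627 + 0.11578j  product -0.00063 - 0.00026j
  m=-3: Y*=-0.00023 + 0.04037j  Y=0.26258 - 0.14257j  product 0.00569 + 0.01063j
  m=-2: Y*=0.09399 + 0.16424j  Y=0.16784 + 0.14590j  product -0.00819 + 0.04128j
  m=-1: Y*=0.46582 + 0.27012j  Y=0.08020 - 0.21451j  product 0.09530 - 0.07826j
  m=+0: Y*=0.61616 + 0.00000j  Y=0.24438 + 0.00000j  product 0.15058 + 0.00000j
  m=+1: Y*=-0.46582 + 0.27012j  Y=-0.08020 - 0.21451j  product 0.09530 + 0.07826j
  m=+2: Y*=0.09399 - 0.16424j  Y=0.16784 - 0.14590j  product -0.00819 - 0.04128j
  m=+3: Y*=0.00023 + 0.04037j  Y=-0.26258 - 0.14257j  product 0.00569 - 0.01063j
  m=+4: Y*=-0.00294 - 0.00500j  Y=0.01627 - 0.11578j  product -0.00063 + 0.00026j
  m=+5: Y*=0.00049 + 0.00028j  Y=-0.41600 + 0.09222j  product -0.00023 - 0.00007j
  m=+6: Y*=-0.00003 + 0.00000j  Y=0.17307 + 0.26652j  product -0.00001 - 0.00001j
Σ over m = 0.33447 + 0.00000j; ×(4π/13) → 0.32332 + 0.00000j. Real part: 0.323316

0.323316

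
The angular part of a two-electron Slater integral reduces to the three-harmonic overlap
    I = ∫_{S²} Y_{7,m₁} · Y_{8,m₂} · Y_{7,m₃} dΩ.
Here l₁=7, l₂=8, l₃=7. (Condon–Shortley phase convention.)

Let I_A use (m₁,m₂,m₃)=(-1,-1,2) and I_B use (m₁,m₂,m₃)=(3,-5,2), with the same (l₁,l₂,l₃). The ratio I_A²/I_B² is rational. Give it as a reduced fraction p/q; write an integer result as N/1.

10000/3003

Shared (l₁,l₂,l₃)=(7,8,7): N and (l;000)² cancel in I_A²/I_B².
A: Δ = 8!·6!·8!/23! = 1/22086194130; Racah Σ t=2..7: t=2:+1/746496000 t=3:−1/49766400 t=4:+1/19906560 t=5:−1/37324800 t=6:+1/348364800 t=7:−1/24385536000 = 11/1463132160; ⇒ 3j(7 8 7; -1 -1 2)² = 4000/676039, sgn -1
B: Δ = 8!·6!·8!/23! = 1/22086194130; Racah Σ t=0..3: t=0:+1/1393459200 t=1:−1/261273600 t=2:+1/348364800 t=3:−1/3483648000 = -11/20901888000; ⇒ 3j(7 8 7; 3 -5 2)² = 66/37145, sgn +1
I_A²/I_B² = (4000/676039)/(66/37145) = 10000/3003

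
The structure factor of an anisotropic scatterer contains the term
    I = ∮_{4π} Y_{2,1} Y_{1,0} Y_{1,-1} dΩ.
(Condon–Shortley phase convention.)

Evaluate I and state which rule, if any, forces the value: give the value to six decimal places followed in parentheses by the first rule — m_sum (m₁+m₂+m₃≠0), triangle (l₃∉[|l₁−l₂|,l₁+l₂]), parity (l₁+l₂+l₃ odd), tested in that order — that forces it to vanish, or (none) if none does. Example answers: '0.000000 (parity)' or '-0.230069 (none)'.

m-sum 0 ✓  L=4 even ✓  1≤1≤3 ✓
Π(2lᵢ+1) = 5×3×3 = 45
triangle coeff Δ(2,1,1) = 1/30
Σ_t [1,1]: t=1:−1/1 = -1/1
(3j)²=2/15 [(2 1 1; 0 0 0)], sign=+1
Σ_t [1,1]: t=1:−1/2 = -1/2
(3j)²=1/10 [(2 1 1; 1 0 -1)], sign=-1
⇒ 4πI² = 3/5
I = (-1)√(3/5/(4π)) = -0.21850969
No selection rule forces the value: the integral is nonzero (none).

-0.218510 (none)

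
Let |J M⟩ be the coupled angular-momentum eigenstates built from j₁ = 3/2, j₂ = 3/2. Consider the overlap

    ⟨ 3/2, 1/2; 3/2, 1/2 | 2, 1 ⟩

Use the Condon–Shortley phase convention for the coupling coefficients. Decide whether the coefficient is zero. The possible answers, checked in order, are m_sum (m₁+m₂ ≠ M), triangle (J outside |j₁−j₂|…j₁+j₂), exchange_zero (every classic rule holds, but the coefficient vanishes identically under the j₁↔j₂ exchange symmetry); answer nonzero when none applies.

exchange_zero

m-sum: m₁+m₂ = 1/2+1/2 = 1, M = 1  ✓
triangle: |j₁−j₂| = 0 ≤ J = 2 ≤ j₁+j₂ = 3  ✓
exchange: j₁=j₂ and m₁=m₂, and (−1)^(j₁+j₂−J) = (−1)^1 = −1 forces ⟨j₁m₁;j₂m₂|JM⟩ = −⟨j₂m₂;j₁m₁|JM⟩ = −⟨j₁m₁;j₂m₂|JM⟩ ⇒ the coefficient vanishes identically
Racah sum check: Σ_k collapses to 0 ⇒ CG = 0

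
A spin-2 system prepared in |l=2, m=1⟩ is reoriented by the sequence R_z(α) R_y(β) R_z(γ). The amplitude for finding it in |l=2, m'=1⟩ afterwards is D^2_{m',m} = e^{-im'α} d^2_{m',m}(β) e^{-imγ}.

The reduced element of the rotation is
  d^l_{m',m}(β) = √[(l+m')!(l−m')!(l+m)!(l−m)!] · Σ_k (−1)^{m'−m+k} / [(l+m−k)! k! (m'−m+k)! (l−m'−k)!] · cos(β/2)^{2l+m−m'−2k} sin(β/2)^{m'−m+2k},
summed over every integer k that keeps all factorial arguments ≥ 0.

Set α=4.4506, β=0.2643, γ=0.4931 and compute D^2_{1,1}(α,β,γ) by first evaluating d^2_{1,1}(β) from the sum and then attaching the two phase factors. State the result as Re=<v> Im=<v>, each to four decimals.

Re=0.2096 Im=0.8900

First d^2_{1,1}(β=0.2643), then the phase factors e^{-i(1)α} and e^{-i(1)γ}:
c=cos(0.264300/2)=0.991281, s=sin(0.264300/2)=0.131766; N=√[6·1·6·1]=6.000000
Admissible k: 0..1 (factorial args all ≥0)
  k=0: (−1)^0·6.0000/(6)·0.9913^4·0.1318^0 = +0.965577
  k=1: (−1)^1·6.0000/(2)·0.9913^2·0.1318^2 = -0.051182
d^2_{1,1}(0.2643) = +0.965577 -0.051182 = +0.914395
D = (-0.258809+0.965929i)·(+0.914395)·(+0.880870-0.473359i) = +0.209629+0.890041i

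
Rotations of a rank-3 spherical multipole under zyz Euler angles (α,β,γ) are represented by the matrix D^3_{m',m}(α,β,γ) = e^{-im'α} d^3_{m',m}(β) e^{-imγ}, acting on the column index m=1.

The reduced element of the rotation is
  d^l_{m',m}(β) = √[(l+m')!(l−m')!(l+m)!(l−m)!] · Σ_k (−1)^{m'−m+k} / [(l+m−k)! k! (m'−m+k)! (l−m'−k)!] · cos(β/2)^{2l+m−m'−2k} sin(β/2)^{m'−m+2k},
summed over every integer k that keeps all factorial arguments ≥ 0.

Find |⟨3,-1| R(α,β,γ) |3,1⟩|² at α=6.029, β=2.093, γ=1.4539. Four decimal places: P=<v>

First d^3_{-1,1}(β=2.0930), then the phase factors e^{-i(-1)α} and e^{-i(1)γ}:
Half-angle: c=0.500604, s=0.865676. N=√(2·24·24·2)=48.000000
Admissible k: 2..4 (factorial args all ≥0)
  k=2: (−1)^0·48.0000/(8)·0.5006^4·0.8657^2 = +0.282384
  k=3: (−1)^1·48.0000/(6)·0.5006^2·0.8657^4 = -1.125903
  k=4: (−1)^2·48.0000/(48)·0.5006^0·0.8657^6 = +0.420856
d^3_{-1,1}(2.0930) = +0.282384 -1.125903 +0.420856 = -0.422663
|D^3_{-1,1}|² = |d^3_{-1,1}(β)|² = (-0.422663)² = 0.178644 (the z-rotation phases have unit modulus)

P=0.1786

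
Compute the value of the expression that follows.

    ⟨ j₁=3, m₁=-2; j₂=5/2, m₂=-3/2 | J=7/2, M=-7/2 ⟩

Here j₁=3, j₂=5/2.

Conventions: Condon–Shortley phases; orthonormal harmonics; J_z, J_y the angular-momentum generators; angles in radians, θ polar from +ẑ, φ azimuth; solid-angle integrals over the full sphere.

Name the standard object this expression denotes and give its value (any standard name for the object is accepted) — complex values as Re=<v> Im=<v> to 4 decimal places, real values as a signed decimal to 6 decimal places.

Clebsch–Gordan coefficient, −√(4/9) ≈ -0.666667

This is a Clebsch–Gordan (vector-coupling) coefficient.
triangle: 2!·4!·3!/10! = 288/3628800
(j±m)!: 1!·5!·1!·4!·0!·7! = 14515200
prefactor² = (2J+1)·Δ·N² = 9216
  k=1: −1/(1!·1!·4!·0!·0!·3!) = -1/144
Σ = -1/144  ⇒  CG² = 9216·(-1/144)² = 4/9
CG = −√(4/9) = -0.666667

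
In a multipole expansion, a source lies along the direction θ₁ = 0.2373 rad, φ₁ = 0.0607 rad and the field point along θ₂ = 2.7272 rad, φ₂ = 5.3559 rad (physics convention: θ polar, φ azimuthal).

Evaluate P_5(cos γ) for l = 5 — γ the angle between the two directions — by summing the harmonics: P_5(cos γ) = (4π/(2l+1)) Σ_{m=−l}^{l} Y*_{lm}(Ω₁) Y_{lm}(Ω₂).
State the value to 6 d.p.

Addition theorem: P_5(cos γ) = (4π/11) Σ_m Y*_{lm}(Ω₁) Y_{lm}(Ω₂), m = −5…5:
  m=-5: Y*=0.00032 + 0.00010j  Y=-0.00037 - 0.00490j  product 0.00000 - 0.00000j
  m=-4: Y*=0.00423 + 0.00105j  Y=0.02977 + 0.01898j  product 0.00011 + 0.00011j
  m=-3: Y*=0.03316 + 0.00611j  Y=-0.13825 + 0.05199j  product -0.00490 + 0.00088j
  m=-2: Y*=0.16574 + 0.02022j  Y=0.10658 - 0.36545j  product 0.02505 - 0.05842j
  m=-1: Y*=0.48976 + 0.02976j  Y=0.31048 + 0.41397j  product 0.13974 + 0.21198j
  m=+0: Y*=0.57947 + 0.00000j  Y=-0.06180 + 0.00000j  product -0.03581 + 0.00000j
  m=+1: Y*=-0.48976 + 0.02976j  Y=-0.31048 + 0.41397j  product 0.13974 - 0.21198j
  m=+2: Y*=0.16574 - 0.02022j  Y=0.10658 + 0.36545j  product 0.02505 + 0.05842j
  m=+3: Y*=-0.03316 + 0.00611j  Y=0.13825 + 0.05199j  product -0.00490 - 0.00088j
  m=+4: Y*=0.00423 - 0.00105j  Y=0.02977 - 0.01898j  product 0.00011 - 0.00011j
  m=+5: Y*=-0.00032 + 0.00010j  Y=0.00037 - 0.00490j  product 0.00000 + 0.00000j
Accumulated sum 0.28418 + 0.00000j; after 4π/(2l+1) scaling, 0.32465 + 0.00000j ⇒ P_5 = 0.324651

0.324651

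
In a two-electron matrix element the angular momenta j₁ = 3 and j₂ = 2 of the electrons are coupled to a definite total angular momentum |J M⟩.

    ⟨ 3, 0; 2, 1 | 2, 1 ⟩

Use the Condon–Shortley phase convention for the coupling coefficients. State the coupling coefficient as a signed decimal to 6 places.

j₁+j₂−J=3  J+j₁−j₂=3  J−j₁+j₂=1  j₁+j₂+J+1=8
(j₁±m₁, j₂±m₂, J±M) = (3,3,3,1,3,1)
P² = 81/14
sum k=2..3:
  [2] +1/4 = 1/4
  [3] −1/36 = -1/36
S = 2/9
C² = P²·S² = 2/7 ; C = +0.534522

+√(2/7) ≈ +0.534522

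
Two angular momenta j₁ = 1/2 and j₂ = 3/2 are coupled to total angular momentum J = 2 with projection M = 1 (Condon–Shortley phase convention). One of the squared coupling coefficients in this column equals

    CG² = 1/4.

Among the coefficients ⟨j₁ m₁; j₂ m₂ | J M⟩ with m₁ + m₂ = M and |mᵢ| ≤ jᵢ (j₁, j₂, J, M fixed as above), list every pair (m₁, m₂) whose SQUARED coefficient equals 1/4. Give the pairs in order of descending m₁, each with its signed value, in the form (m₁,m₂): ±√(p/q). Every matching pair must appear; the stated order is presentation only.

(-1/2,3/2): +√(1/4)

Admissible pairs with m₁+m₂ = M = 1: (-1/2,3/2), (1/2,1/2)
  (m₁,m₂)=(1/2,1/2): CG² = 3/4, CG = +√(3/4)
  (m₁,m₂)=(-1/2,3/2): CG² = 1/4, CG = +√(1/4)   ← matches the target
Pairs with CG² = 1/4: (-1/2,3/2): +√(1/4)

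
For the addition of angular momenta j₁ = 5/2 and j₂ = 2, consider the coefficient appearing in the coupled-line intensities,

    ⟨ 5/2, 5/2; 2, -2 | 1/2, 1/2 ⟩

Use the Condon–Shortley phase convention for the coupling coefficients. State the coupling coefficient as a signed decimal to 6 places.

√[2·4!1!0!/6! · 5!0!0!4!1!0!] = √(192)
  +(−1)^0/∏(0,4,0,0,1,0)! = 1/24  (running 1/24)
⟨..|..⟩ = √(192)·(1/24) = +0.577350

+√(1/3) ≈ +0.577350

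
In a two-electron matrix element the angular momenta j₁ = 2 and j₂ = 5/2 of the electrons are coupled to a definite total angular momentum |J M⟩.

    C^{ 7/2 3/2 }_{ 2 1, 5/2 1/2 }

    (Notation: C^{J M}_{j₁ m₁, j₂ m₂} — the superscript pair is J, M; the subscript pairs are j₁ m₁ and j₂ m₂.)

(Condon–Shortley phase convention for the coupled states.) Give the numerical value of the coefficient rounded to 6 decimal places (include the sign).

triangle: 1!×3!×4!/9! = 144/362880
(j±m)!: 3!×1!×3!×2!×5!×2! = 17280
prefactor² = (2J+1)×Δ×N² = 384/7
  k=0: +1/(0!×1!×1!×3!×2!×1!) = 1/12
  k=1: −1/(1!×0!×0!×2!×3!×2!) = -1/24
Σ = 1/24  ⇒  CG² = 384/7×(1/24)² = 2/21
CG = +√(2/21) = +0.308607

+0.308607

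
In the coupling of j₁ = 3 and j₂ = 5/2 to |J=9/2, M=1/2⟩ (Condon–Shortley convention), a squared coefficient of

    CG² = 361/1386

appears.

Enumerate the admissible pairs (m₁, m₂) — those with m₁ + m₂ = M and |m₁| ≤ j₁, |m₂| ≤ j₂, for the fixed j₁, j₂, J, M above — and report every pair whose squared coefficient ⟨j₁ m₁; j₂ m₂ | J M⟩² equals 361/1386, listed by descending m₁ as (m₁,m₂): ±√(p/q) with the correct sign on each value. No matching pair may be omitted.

Admissible pairs with m₁+m₂ = M = 1/2: (-2,5/2), (-1,3/2), (0,1/2), (1,-1/2), (2,-3/2), (3,-5/2)
  (m₁,m₂)=(3,-5/2): CG² = 5/231, CG = +√(5/231)
  (m₁,m₂)=(2,-3/2): CG² = 361/1386, CG = +√(361/1386)   ← matches the target
  (m₁,m₂)=(1,-1/2): CG² = 160/693, CG = +√(160/693)
  (m₁,m₂)=(0,1/2): CG² = 10/231, CG = −√(10/231)
  (m₁,m₂)=(-1,3/2): CG² = 35/99, CG = −√(35/99)
  (m₁,m₂)=(-2,5/2): CG² = 125/1386, CG = −√(125/1386)
Pairs with CG² = 361/1386: (2,-3/2): +√(361/1386)

(2,-3/2): +√(361/1386)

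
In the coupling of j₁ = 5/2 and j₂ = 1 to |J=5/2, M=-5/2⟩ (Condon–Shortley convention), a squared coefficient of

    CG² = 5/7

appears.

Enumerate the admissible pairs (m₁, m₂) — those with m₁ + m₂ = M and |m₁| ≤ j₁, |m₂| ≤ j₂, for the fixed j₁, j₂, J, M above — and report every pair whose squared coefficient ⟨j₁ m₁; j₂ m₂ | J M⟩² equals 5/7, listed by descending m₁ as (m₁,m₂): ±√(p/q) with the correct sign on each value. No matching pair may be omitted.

(-5/2,0): −√(5/7)

Admissible pairs with m₁+m₂ = M = -5/2: (-5/2,0), (-3/2,-1)
  (m₁,m₂)=(-3/2,-1): CG² = 2/7, CG = +√(2/7)
  (m₁,m₂)=(-5/2,0): CG² = 5/7, CG = −√(5/7)   ← matches the target
Pairs with CG² = 5/7: (-5/2,0): −√(5/7)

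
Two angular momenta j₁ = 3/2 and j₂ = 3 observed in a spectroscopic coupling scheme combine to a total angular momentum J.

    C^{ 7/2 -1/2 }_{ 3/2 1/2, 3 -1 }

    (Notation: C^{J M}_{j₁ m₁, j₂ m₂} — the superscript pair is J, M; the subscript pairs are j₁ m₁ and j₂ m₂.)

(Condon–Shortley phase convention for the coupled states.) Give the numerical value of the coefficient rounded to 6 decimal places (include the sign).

triangle: 1!·2!·5!/9! = 240/362880
(j±m)!: 2!·1!·2!·4!·3!·4! = 13824
prefactor² = (2J+1)·Δ·N² = 512/7
  k=0: +1/(0!·1!·1!·2!·1!·3!) = 1/12
  k=1: −1/(1!·0!·0!·1!·2!·4!) = -1/48
Σ = 1/16  ⇒  CG² = 512/7·(1/16)² = 2/7
CG = +√(2/7) = +0.534522

+0.534522  (= +√(2/7))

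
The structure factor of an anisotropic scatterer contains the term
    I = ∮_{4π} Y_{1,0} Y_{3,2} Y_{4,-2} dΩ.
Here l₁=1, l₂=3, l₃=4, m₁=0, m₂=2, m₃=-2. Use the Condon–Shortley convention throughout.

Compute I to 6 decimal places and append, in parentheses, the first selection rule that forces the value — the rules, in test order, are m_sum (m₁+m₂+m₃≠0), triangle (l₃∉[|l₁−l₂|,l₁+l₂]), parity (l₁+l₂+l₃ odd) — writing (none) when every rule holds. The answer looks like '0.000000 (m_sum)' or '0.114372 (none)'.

Rules hold: Σm=0, L=8 even, 2≤4≤4.
N = 3·7·9 = 189
Δ = 0!·2!·6!/9! = 1/252
Racah Σ t=0..0: t=0:+1/36 = 1/36
⇒ 3j(1 3 4; 0 0 0)² = 4/63, sgn +1
Racah Σ t=0..0: t=0:+1/120 = 1/120
⇒ 3j(1 3 4; 0 2 -2)² = 1/21, sgn +1
4πI² = N·(3j₀)²·(3jₘ)² = 4/7
I = +1·√(0.571429/4π) = 0.21324362
No selection rule forces the value: the integral is nonzero (none).

0.213244 (none)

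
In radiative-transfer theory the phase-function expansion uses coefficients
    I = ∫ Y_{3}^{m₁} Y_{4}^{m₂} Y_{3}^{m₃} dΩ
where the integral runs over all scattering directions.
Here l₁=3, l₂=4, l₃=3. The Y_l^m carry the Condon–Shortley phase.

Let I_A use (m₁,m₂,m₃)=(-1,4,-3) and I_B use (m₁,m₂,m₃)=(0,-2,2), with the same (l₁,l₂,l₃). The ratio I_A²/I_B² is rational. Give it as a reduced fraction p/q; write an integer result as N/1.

Same 3,4,3: normalisation and zero-m 3j drop out of the ratio.
A: Δ: 4! 2! 4! / 11! → 1/34650; sum: t=4:+1/1152 = 1/1152; 3j²(3 4 3; -1 4 -3) = Δ·Π!·Σ² = 1/33  (sign +1)
B: Δ: 4! 2! 4! / 11! → 1/34650; sum: t=1:−1/72 t=2:+1/96 = -1/288; 3j²(3 4 3; 0 -2 2) = Δ·Π!·Σ² = 1/462  (sign +1)
I_A²/I_B² = (1/33)/(1/462) = 14/1

14/1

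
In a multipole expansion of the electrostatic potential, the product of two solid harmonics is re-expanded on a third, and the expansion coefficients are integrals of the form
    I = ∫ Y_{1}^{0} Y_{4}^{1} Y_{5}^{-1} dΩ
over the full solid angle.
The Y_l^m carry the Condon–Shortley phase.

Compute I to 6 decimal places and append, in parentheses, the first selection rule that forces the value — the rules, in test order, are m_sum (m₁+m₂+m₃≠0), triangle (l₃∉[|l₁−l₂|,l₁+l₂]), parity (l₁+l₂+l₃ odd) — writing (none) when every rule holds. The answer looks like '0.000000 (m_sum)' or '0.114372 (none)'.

m-sum 0 ✓  L=10 even ✓  3≤5≤5 ✓
Π(2lᵢ+1) = 3×9×11 = 297
triangle coeff Δ(1,4,5) = 1/495
Σ_t [0,0]: t=0:+1/576 = 1/576
(3j)²=5/99 [(1 4 5; 0 0 0)], sign=-1
Σ_t [0,0]: t=0:+1/720 = 1/720
(3j)²=8/165 [(1 4 5; 0 1 -1)], sign=+1
⇒ 4πI² = 8/11
I = (-1)√(8/11/(4π)) = -0.24057125
No selection rule forces the value: the integral is nonzero (none).

-0.240571 (none)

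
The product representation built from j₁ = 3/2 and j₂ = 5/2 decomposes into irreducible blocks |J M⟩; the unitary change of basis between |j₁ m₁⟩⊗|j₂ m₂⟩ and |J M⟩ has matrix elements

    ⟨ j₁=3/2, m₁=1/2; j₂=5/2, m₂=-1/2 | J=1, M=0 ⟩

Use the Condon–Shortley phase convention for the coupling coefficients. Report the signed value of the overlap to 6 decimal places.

−√(3/10) = -0.547723

triangle: 3!×0!×2!/6! = 12/720
(j±m)!: 2!×1!×2!×3!×1!×1! = 24
prefactor² = (2J+1)×Δ×N² = 6/5
  k=1: −1/(1!×2!×0!×1!×0!×1!) = -1/2
Σ = -1/2  ⇒  CG² = 6/5×(-1/2)² = 3/10
CG = −√(3/10) = -0.547723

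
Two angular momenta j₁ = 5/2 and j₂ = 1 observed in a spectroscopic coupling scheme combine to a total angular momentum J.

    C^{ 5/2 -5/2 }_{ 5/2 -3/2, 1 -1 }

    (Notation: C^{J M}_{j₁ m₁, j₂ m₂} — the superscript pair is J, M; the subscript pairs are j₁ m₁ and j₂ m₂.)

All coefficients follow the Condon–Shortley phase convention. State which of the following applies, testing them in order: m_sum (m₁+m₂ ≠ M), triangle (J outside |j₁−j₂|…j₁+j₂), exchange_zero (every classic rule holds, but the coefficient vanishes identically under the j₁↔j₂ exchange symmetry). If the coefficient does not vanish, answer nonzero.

nonzero

m-sum: m₁+m₂ = -3/2+(-1) = -5/2, M = -5/2  ✓
triangle: |j₁−j₂| = 3/2 ≤ J = 5/2 ≤ j₁+j₂ = 7/2  ✓
exchange: j₁≠j₂ or m₁≠m₂ — the exchange symmetry imposes no constraint here
value check: CG = +√(2/7) = +0.534522 ≠ 0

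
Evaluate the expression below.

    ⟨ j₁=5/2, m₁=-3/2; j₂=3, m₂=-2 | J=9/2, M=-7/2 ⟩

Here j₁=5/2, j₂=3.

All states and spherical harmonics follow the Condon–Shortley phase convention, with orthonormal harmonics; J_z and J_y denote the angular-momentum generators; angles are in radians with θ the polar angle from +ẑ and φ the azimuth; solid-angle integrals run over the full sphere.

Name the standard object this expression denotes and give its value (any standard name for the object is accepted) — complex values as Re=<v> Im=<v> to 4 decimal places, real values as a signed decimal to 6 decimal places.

Clebsch–Gordan coefficient, +√(1/99) ≈ +0.100504

This is a Clebsch–Gordan (vector-coupling) coefficient.
j₁+j₂−J=1  J+j₁−j₂=4  J−j₁+j₂=5  j₁+j₂+J+1=11
(j₁±m₁, j₂±m₂, J±M) = (1,4,1,5,1,8)
P² = 921600/11
sum k=0..1:
  [0] +1/576 = 1/576
  [1] −1/720 = -1/720
S = 1/2880
C² = P²·S² = 1/99 ; C = +0.100504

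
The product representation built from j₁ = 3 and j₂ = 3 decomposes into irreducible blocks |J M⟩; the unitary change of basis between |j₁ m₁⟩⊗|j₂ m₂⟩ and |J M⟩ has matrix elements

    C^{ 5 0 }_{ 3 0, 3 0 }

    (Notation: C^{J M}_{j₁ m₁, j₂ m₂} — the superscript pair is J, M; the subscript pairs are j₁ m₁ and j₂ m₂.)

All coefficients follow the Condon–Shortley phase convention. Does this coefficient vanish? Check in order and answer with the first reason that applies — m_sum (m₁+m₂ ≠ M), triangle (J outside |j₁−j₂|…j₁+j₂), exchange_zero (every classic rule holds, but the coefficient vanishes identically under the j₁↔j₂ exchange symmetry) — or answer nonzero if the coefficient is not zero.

m-sum: m₁+m₂ = 0+0 = 0, M = 0  ✓
triangle: |j₁−j₂| = 0 ≤ J = 5 ≤ j₁+j₂ = 6  ✓
exchange: j₁=j₂ and m₁=m₂, and (−1)^(j₁+j₂−J) = (−1)^1 = −1 forces ⟨j₁m₁;j₂m₂|JM⟩ = −⟨j₂m₂;j₁m₁|JM⟩ = −⟨j₁m₁;j₂m₂|JM⟩ ⇒ the coefficient vanishes identically
Racah sum check: Σ_k collapses to 0 ⇒ CG = 0

exchange_zero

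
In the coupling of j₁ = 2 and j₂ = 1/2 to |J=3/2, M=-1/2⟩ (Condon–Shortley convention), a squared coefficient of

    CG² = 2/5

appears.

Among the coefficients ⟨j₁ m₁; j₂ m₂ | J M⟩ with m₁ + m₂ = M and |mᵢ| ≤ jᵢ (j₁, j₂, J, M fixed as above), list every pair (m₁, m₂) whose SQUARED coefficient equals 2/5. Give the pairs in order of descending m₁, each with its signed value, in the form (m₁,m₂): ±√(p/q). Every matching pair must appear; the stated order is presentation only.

(0,-1/2): +√(2/5)

Admissible pairs with m₁+m₂ = M = -1/2: (-1,1/2), (0,-1/2)
  (m₁,m₂)=(0,-1/2): CG² = 2/5, CG = +√(2/5)   ← matches the target
  (m₁,m₂)=(-1,1/2): CG² = 3/5, CG = −√(3/5)
Pairs with CG² = 2/5: (0,-1/2): +√(2/5)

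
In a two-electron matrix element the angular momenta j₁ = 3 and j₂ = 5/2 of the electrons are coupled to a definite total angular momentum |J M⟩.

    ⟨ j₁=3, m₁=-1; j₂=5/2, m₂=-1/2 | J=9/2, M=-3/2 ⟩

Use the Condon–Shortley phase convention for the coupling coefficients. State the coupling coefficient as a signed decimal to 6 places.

√[10·1!5!4!/11! · 2!4!2!3!3!6!] = √(138240/77)
  +(−1)^0/∏(0,1,4,2,1,2)! = 1/96  (running 1/96)
  +(−1)^1/∏(1,0,3,1,2,3)! = -1/72  (running -1/288)
⟨..|..⟩ = √(138240/77)·(-1/288) = -0.147122

−√(5/231) ≈ -0.147122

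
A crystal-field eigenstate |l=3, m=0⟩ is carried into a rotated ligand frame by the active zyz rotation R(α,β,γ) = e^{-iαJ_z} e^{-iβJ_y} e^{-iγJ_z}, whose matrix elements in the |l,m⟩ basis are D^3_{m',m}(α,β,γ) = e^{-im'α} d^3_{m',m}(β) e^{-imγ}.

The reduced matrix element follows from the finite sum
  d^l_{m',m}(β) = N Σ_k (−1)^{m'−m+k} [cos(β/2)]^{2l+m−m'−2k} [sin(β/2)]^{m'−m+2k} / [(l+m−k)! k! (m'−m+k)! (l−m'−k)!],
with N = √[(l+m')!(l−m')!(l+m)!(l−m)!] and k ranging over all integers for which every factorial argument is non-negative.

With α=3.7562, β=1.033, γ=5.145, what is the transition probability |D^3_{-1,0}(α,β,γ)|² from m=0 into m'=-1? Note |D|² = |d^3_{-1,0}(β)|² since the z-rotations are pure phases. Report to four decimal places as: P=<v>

Split into d^3_{-1,0}(β=1.0330) × two z-phases.
Half-angle: c=0.869553, s=0.493840. N=√(2·24·6·6)=41.569219
The bounds max(0,m−m')=1 and min(l+m,l−m')=3 give 3 terms
  k=1: (−1)^0·41.5692/(12)·0.8696^5·0.4938^1 = +0.850466
  k=2: (−1)^1·41.5692/(4)·0.8696^3·0.4938^3 = -0.822921
  k=3: (−1)^2·41.5692/(12)·0.8696^1·0.4938^5 = +0.088474
d^3_{-1,0}(1.0330) = +0.850466 -0.822921 +0.088474 = +0.116019
|D^3_{-1,0}|² = |d^3_{-1,0}(β)|² = (+0.116019)² = 0.013460 (the z-rotation phases have unit modulus)

P=0.0135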